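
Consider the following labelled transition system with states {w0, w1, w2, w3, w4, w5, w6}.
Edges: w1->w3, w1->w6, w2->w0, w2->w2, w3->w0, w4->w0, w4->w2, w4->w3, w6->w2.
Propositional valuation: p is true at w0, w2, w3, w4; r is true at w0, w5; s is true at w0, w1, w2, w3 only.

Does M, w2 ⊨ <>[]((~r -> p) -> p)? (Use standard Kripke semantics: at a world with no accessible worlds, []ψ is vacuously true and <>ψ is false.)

Yes

At w2: <>[]((~r -> p) -> p) requires []((~r -> p) -> p) at some successor in {w0, w2}.
  []((~r -> p) -> p) holds at w0, so <>[]((~r -> p) -> p) is true at w2.
    At w0: no accessible worlds, so []((~r -> p) -> p) holds vacuously.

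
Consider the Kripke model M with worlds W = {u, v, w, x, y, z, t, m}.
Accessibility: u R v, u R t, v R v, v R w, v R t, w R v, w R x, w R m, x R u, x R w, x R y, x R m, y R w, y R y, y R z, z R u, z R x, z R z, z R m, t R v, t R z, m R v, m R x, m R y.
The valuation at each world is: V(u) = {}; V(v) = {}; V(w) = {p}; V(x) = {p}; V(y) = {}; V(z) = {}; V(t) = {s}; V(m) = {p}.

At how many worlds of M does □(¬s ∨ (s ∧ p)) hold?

Let φ = □(¬s ∨ (s ∧ p)). Evaluate φ at each world:
  u (successors {v, t}): φ is false.
  v (successors {v, w, t}): φ is false.
  w (successors {v, x, m}): φ is true.
  x (successors {u, w, y, m}): φ is true.
  y (successors {w, y, z}): φ is true.
  z (successors {u, x, z, m}): φ is true.
  t (successors {v, z}): φ is true.
  m (successors {v, x, y}): φ is true.
For instance, at v:
  At v: □(¬s ∨ (s ∧ p)) requires ¬s ∨ (s ∧ p) at every successor {v, w, t}.
    ¬s ∨ (s ∧ p) fails at t, so □(¬s ∨ (s ∧ p)) is false at v.
Satisfying worlds: {w, x, y, z, t, m}

6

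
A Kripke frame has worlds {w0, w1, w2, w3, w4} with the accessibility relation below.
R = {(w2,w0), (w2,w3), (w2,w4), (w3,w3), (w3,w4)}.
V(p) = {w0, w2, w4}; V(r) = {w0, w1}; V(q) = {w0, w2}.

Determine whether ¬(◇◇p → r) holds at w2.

Yes

At w2: ◇◇p → r is false, so ¬(◇◇p → r) is true.
  At w2: ◇◇p is true, r is false, so ◇◇p → r is false.
    At w2: ◇◇p requires ◇p at some successor in {w0, w3, w4}.
      ◇p holds at w3, so ◇◇p is true at w2.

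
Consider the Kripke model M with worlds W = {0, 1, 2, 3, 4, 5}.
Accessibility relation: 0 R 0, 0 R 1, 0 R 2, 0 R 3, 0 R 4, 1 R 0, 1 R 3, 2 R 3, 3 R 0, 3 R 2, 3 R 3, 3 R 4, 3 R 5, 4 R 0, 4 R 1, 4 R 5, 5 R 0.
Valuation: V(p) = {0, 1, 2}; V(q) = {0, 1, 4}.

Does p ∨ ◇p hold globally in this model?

Yes

Let φ = p ∨ ◇p. Evaluate φ at each world:
  0 (successors {0, 1, 2, 3, 4}): φ is true.
  1 (successors {0, 3}): φ is true.
  2 (successors {3}): φ is true.
  3 (successors {0, 2, 3, 4, 5}): φ is true.
  4 (successors {0, 1, 5}): φ is true.
  5 (successors {0}): φ is true.
For instance, at 4:
  At 4: p is false, ◇p is true, so p ∨ ◇p is true.
    At 4: ◇p requires p at some successor in {0, 1, 5}.
      p holds at 0, so ◇p is true at 4.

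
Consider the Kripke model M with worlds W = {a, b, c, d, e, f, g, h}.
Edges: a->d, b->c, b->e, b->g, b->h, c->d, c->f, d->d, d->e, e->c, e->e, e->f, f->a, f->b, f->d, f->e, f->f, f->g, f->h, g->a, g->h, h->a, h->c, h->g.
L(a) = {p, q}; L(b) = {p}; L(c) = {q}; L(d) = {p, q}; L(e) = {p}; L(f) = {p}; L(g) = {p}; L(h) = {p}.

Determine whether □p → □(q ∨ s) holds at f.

At f: □p is true, □(q ∨ s) is false, so □p → □(q ∨ s) is false.
  At f: □p requires p at every successor {a, b, d, e, f, g, h}.
    At a: p is true.
    At b: p is true.
    At d: p is true.
    At e: p is true.
    At f: p is true.
    At g: p is true.
    At h: p is true.
  So □p is true at f.
  At f: □(q ∨ s) requires q ∨ s at every successor {a, b, d, e, f, g, h}.
    q ∨ s fails at b, so □(q ∨ s) is false at f.

No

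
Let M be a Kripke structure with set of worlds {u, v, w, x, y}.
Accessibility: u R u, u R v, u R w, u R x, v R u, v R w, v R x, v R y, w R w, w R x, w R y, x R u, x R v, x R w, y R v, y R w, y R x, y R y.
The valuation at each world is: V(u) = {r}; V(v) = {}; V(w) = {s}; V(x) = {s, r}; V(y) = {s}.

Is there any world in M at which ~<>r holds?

Recall that <>ψ holds at a world iff ψ holds at some accessible world.
Let φ = ~<>r. Evaluate φ at each world:
  u (successors {u, v, w, x}): φ is false.
  v (successors {u, w, x, y}): φ is false.
  w (successors {w, x, y}): φ is false.
  x (successors {u, v, w}): φ is false.
  y (successors {v, w, x, y}): φ is false.
For instance, at w:
  At w: <>r is true, so ~<>r is false.
    At w: <>r requires r at some successor in {w, x, y}.
      r holds at x, so <>r is true at w.

No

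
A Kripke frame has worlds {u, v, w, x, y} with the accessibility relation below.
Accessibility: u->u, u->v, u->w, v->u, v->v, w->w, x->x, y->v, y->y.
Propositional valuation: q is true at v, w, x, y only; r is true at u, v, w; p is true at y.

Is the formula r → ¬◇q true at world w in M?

At w: r is true, ¬◇q is false, so r → ¬◇q is false.
  At w: ◇q is true, so ¬◇q is false.
    At w: ◇q requires q at some successor in {w}.
      q holds at w, so ◇q is true at w.

No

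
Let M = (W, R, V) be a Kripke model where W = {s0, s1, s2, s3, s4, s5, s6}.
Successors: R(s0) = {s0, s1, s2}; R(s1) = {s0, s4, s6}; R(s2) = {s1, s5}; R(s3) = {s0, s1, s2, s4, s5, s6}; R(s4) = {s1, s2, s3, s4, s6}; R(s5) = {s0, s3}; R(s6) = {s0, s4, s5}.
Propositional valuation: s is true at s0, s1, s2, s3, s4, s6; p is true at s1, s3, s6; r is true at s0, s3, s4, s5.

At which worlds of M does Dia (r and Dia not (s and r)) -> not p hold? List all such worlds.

s0, s2, s4, s5

Recall that Dia ψ holds at a world iff ψ holds at some accessible world.
Let φ = Dia (r and Dia not (s and r)) -> not p. Evaluate φ at each world:
  s0 (successors {s0, s1, s2}): φ is true.
  s1 (successors {s0, s4, s6}): φ is false.
  s2 (successors {s1, s5}): φ is true.
  s3 (successors {s0, s1, s2, s4, s5, s6}): φ is false.
  s4 (successors {s1, s2, s3, s4, s6}): φ is true.
  s5 (successors {s0, s3}): φ is true.
  s6 (successors {s0, s4, s5}): φ is false.
For instance, at s0:
  At s0: Dia (r and Dia not (s and r)) is true, not p is true, so Dia (r and Dia not (s and r)) -> not p is true.
    At s0: Dia (r and Dia not (s and r)) requires r and Dia not (s and r) at some successor in {s0, s1, s2}.
      r and Dia not (s and r) holds at s0, so Dia (r and Dia not (s and r)) is true at s0.
Satisfying worlds: {s0, s2, s4, s5}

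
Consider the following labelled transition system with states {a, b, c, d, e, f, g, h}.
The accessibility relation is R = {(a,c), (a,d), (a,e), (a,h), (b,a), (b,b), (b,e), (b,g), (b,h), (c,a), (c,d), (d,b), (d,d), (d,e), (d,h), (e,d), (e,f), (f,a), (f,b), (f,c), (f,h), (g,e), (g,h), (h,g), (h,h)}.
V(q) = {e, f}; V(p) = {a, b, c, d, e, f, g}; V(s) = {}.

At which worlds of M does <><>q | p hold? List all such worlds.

a, b, c, d, e, f, g, h

Recall that <>ψ holds at a world iff ψ holds at some accessible world.
Let φ = <><>q | p. Evaluate φ at each world:
  a (successors {c, d, e, h}): φ is true.
  b (successors {a, b, e, g, h}): φ is true.
  c (successors {a, d}): φ is true.
  d (successors {b, d, e, h}): φ is true.
  e (successors {d, f}): φ is true.
  f (successors {a, b, c, h}): φ is true.
  g (successors {e, h}): φ is true.
  h (successors {g, h}): φ is true.
For instance, at h:
  At h: <><>q is true, p is false, so <><>q | p is true.
    At h: <><>q requires <>q at some successor in {g, h}.
      <>q holds at g, so <><>q is true at h.
Satisfying worlds: {a, b, c, d, e, f, g, h}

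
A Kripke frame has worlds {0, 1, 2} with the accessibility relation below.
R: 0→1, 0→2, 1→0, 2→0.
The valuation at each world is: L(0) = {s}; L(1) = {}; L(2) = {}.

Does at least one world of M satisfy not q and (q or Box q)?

Let φ = not q and (q or Box q). Evaluate φ at each world:
  0 (successors {1, 2}): φ is false.
  1 (successors {0}): φ is false.
  2 (successors {0}): φ is false.
For instance, at 2:
  At 2: not q is true, q or Box q is false, so not q and (q or Box q) is false.
    At 2: q is false, Box q is false, so q or Box q is false.
      At 2: Box q requires q at every successor {0}.
        q fails at 0, so Box q is false at 2.

No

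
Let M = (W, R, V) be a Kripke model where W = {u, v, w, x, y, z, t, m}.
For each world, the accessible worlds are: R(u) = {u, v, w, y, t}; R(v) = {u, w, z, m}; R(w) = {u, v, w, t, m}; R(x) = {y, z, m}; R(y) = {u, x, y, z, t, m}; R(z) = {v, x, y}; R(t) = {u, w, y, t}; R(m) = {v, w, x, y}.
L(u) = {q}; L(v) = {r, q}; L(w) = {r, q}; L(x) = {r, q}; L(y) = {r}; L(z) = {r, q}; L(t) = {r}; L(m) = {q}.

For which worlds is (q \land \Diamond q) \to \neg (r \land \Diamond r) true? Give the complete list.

Let φ = (q \land \Diamond q) \to \neg (r \land \Diamond r). Evaluate φ at each world:
  u (successors {u, v, w, y, t}): φ is true.
  v (successors {u, w, z, m}): φ is false.
  w (successors {u, v, w, t, m}): φ is false.
  x (successors {y, z, m}): φ is false.
  y (successors {u, x, y, z, t, m}): φ is true.
  z (successors {v, x, y}): φ is false.
  t (successors {u, w, y, t}): φ is true.
  m (successors {v, w, x, y}): φ is true.
For instance, at u:
  At u: q \land \Diamond q is true, \neg (r \land \Diamond r) is true, so (q \land \Diamond q) \to \neg (r \land \Diamond r) is true.
    At u: q is true, \Diamond q is true, so q \land \Diamond q is true.
      At u: \Diamond q requires q at some successor in {u, v, w, y, t}.
        q holds at u, so \Diamond q is true at u.
    At u: r \land \Diamond r is false, so \neg (r \land \Diamond r) is true.
      At u: r is false, \Diamond r is true, so r \land \Diamond r is false.
Satisfying worlds: {u, y, t, m}

u, y, t, m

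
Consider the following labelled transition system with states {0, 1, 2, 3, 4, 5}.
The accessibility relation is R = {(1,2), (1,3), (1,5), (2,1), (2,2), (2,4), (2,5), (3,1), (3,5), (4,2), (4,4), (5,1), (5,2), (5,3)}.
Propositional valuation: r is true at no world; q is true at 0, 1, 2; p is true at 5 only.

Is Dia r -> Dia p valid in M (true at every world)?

Let φ = Dia r -> Dia p. Evaluate φ at each world:
  0 (successors ∅): φ is true.
  1 (successors {2, 3, 5}): φ is true.
  2 (successors {1, 2, 4, 5}): φ is true.
  3 (successors {1, 5}): φ is true.
  4 (successors {2, 4}): φ is true.
  5 (successors {1, 2, 3}): φ is true.
For instance, at 2:
  At 2: Dia r is false, Dia p is true, so Dia r -> Dia p is true.
    At 2: Dia r requires r at some successor in {1, 2, 4, 5}.
      At 1: r is false.
      At 2: r is false.
      At 4: r is false.
      At 5: r is false.
    So Dia r is false at 2.
    At 2: Dia p requires p at some successor in {1, 2, 4, 5}.
      p holds at 5, so Dia p is true at 2.

Yes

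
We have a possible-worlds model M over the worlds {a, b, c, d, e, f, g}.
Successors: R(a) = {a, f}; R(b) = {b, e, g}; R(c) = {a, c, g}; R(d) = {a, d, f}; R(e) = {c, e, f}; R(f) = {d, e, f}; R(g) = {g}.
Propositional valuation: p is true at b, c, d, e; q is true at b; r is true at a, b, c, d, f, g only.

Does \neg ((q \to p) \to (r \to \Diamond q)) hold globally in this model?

Recall that \Diamond ψ holds at a world iff ψ holds at some accessible world.
Let φ = \neg ((q \to p) \to (r \to \Diamond q)). Evaluate φ at each world:
  a (successors {a, f}): φ is true.
  b (successors {b, e, g}): φ is false.
  c (successors {a, c, g}): φ is true.
  d (successors {a, d, f}): φ is true.
  e (successors {c, e, f}): φ is false.
  f (successors {d, e, f}): φ is true.
  g (successors {g}): φ is true.
Detail at b (counterexample):
  At b: (q \to p) \to (r \to \Diamond q) is true, so \neg ((q \to p) \to (r \to \Diamond q)) is false.
    At b: q \to p is true, r \to \Diamond q is true, so (q \to p) \to (r \to \Diamond q) is true.
      At b: r is true, \Diamond q is true, so r \to \Diamond q is true.

No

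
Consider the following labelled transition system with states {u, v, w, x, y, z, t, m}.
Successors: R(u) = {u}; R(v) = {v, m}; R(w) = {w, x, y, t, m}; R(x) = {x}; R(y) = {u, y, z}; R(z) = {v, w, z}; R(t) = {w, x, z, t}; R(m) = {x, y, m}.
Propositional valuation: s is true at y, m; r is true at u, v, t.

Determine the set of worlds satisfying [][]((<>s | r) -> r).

u, x

Let φ = [][]((<>s | r) -> r). Evaluate φ at each world:
  u (successors {u}): φ is true.
  v (successors {v, m}): φ is false.
  w (successors {w, x, y, t, m}): φ is false.
  x (successors {x}): φ is true.
  y (successors {u, y, z}): φ is false.
  z (successors {v, w, z}): φ is false.
  t (successors {w, x, z, t}): φ is false.
  m (successors {x, y, m}): φ is false.
For instance, at y:
  At y: [][]((<>s | r) -> r) requires []((<>s | r) -> r) at every successor {u, y, z}.
    []((<>s | r) -> r) fails at y, so [][]((<>s | r) -> r) is false at y.
      At y: []((<>s | r) -> r) requires (<>s | r) -> r at every successor {u, y, z}.
        (<>s | r) -> r fails at y, so []((<>s | r) -> r) is false at y.
Satisfying worlds: {u, x}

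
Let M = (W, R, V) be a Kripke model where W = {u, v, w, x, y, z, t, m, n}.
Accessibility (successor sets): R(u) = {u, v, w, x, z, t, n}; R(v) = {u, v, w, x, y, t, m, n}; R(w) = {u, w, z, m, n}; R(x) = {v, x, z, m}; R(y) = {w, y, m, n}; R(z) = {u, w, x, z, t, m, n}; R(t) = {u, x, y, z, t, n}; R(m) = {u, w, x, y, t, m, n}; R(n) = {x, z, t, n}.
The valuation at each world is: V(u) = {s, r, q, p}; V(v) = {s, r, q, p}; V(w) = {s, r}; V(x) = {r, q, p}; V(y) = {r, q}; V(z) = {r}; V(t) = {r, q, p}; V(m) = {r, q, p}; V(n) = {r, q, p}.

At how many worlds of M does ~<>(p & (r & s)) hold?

Let φ = ~<>(p & (r & s)). Evaluate φ at each world:
  u (successors {u, v, w, x, z, t, n}): φ is false.
  v (successors {u, v, w, x, y, t, m, n}): φ is false.
  w (successors {u, w, z, m, n}): φ is false.
  x (successors {v, x, z, m}): φ is false.
  y (successors {w, y, m, n}): φ is true.
  z (successors {u, w, x, z, t, m, n}): φ is false.
  t (successors {u, x, y, z, t, n}): φ is false.
  m (successors {u, w, x, y, t, m, n}): φ is false.
  n (successors {x, z, t, n}): φ is true.
For instance, at w:
  At w: <>(p & (r & s)) is true, so ~<>(p & (r & s)) is false.
    At w: <>(p & (r & s)) requires p & (r & s) at some successor in {u, w, z, m, n}.
      p & (r & s) holds at u, so <>(p & (r & s)) is true at w.
Satisfying worlds: {y, n}

2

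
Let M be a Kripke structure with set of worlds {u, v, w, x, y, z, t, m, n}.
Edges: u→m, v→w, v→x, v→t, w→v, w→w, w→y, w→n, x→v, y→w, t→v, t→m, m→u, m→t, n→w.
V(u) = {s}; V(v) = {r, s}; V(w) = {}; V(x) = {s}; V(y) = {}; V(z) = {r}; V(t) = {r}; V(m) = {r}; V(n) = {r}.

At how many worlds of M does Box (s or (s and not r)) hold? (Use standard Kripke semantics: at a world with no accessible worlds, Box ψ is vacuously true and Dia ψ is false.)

Let φ = Box (s or (s and not r)). Evaluate φ at each world:
  u (successors {m}): φ is false.
  v (successors {w, x, t}): φ is false.
  w (successors {v, w, y, n}): φ is false.
  x (successors {v}): φ is true.
  y (successors {w}): φ is false.
  z (successors ∅): φ is true.
  t (successors {v, m}): φ is false.
  m (successors {u, t}): φ is false.
  n (successors {w}): φ is false.
For instance, at n:
  At n: Box (s or (s and not r)) requires s or (s and not r) at every successor {w}.
    s or (s and not r) fails at w, so Box (s or (s and not r)) is false at n.
Satisfying worlds: {x, z}

2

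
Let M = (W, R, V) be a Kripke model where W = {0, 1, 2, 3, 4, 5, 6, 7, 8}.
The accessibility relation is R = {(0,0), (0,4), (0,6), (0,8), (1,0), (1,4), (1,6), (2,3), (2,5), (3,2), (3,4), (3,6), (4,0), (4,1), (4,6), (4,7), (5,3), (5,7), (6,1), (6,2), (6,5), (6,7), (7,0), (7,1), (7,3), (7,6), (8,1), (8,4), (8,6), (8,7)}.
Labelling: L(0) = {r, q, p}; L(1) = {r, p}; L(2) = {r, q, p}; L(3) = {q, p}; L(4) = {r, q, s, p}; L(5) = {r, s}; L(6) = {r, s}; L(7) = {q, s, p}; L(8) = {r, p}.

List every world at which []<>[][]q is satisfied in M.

Let φ = []<>[][]q. Evaluate φ at each world:
  0 (successors {0, 4, 6, 8}): φ is false.
  1 (successors {0, 4, 6}): φ is false.
  2 (successors {3, 5}): φ is false.
  3 (successors {2, 4, 6}): φ is false.
  4 (successors {0, 1, 6, 7}): φ is false.
  5 (successors {3, 7}): φ is false.
  6 (successors {1, 2, 5, 7}): φ is false.
  7 (successors {0, 1, 3, 6}): φ is false.
  8 (successors {1, 4, 6, 7}): φ is false.
For instance, at 5:
  At 5: []<>[][]q requires <>[][]q at every successor {3, 7}.
    <>[][]q fails at 3, so []<>[][]q is false at 5.
      At 3: <>[][]q requires [][]q at some successor in {2, 4, 6}.
        At 2: [][]q is false.
        At 4: [][]q is false.
        At 6: [][]q is false.
      So <>[][]q is false at 3.
Satisfying worlds: none.

none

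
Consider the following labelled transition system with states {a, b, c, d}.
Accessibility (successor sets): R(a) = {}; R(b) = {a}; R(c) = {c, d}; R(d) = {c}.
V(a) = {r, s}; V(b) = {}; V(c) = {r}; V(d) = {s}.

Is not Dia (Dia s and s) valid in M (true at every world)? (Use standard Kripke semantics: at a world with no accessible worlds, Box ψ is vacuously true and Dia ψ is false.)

Let φ = not Dia (Dia s and s). Evaluate φ at each world:
  a (successors ∅): φ is true.
  b (successors {a}): φ is true.
  c (successors {c, d}): φ is true.
  d (successors {c}): φ is true.
For instance, at b:
  At b: Dia (Dia s and s) is false, so not Dia (Dia s and s) is true.
    At b: Dia (Dia s and s) requires Dia s and s at some successor in {a}.
      At a: Dia s and s is false.
    So Dia (Dia s and s) is false at b.

Yes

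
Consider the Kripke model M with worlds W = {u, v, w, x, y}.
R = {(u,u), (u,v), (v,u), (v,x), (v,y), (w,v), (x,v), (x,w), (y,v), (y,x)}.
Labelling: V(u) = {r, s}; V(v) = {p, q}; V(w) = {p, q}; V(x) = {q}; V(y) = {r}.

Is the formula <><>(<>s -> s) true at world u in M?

Yes

Recall that <>ψ holds at a world iff ψ holds at some accessible world.
At u: <><>(<>s -> s) requires <>(<>s -> s) at some successor in {u, v}.
  <>(<>s -> s) holds at u, so <><>(<>s -> s) is true at u.
    At u: <>(<>s -> s) requires <>s -> s at some successor in {u, v}.
      <>s -> s holds at u, so <>(<>s -> s) is true at u.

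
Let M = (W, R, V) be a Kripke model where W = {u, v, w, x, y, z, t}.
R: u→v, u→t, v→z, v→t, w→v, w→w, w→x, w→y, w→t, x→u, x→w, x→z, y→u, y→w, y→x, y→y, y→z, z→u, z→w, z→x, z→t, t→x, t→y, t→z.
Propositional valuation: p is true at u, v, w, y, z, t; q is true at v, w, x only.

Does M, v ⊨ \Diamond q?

At v: \Diamond q requires q at some successor in {z, t}.
  At z: q is false.
  At t: q is false.
So \Diamond q is false at v.

No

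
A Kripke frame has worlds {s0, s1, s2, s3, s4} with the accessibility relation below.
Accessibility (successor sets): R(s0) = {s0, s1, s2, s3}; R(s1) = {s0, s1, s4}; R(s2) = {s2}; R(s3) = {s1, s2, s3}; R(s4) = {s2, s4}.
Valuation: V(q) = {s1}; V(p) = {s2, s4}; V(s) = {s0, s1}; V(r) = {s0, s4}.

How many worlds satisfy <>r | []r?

Let φ = <>r | []r. Evaluate φ at each world:
  s0 (successors {s0, s1, s2, s3}): φ is true.
  s1 (successors {s0, s1, s4}): φ is true.
  s2 (successors {s2}): φ is false.
  s3 (successors {s1, s2, s3}): φ is false.
  s4 (successors {s2, s4}): φ is true.
For instance, at s3:
  At s3: <>r is false, []r is false, so <>r | []r is false.
    At s3: <>r requires r at some successor in {s1, s2, s3}.
      At s1: r is false.
      At s2: r is false.
      At s3: r is false.
    So <>r is false at s3.
    At s3: []r requires r at every successor {s1, s2, s3}.
      r fails at s1, so []r is false at s3.
Satisfying worlds: {s0, s1, s4}

3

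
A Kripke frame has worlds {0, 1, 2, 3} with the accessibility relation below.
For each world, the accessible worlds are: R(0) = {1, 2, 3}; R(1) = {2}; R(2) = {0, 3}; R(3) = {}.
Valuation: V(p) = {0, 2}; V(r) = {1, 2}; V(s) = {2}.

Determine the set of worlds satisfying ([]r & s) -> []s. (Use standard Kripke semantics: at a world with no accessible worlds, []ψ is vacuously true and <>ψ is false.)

Recall that []ψ holds at a world iff ψ holds at every accessible world, and <>ψ holds iff ψ holds at some accessible world.
Let φ = ([]r & s) -> []s. Evaluate φ at each world:
  0 (successors {1, 2, 3}): φ is true.
  1 (successors {2}): φ is true.
  2 (successors {0, 3}): φ is true.
  3 (successors ∅): φ is true.
For instance, at 1:
  At 1: []r & s is false, []s is true, so ([]r & s) -> []s is true.
    At 1: []r is true, s is false, so []r & s is false.
      At 1: []r requires r at every successor {2}.
        At 2: r is true.
      So []r is true at 1.
    At 1: []s requires s at every successor {2}.
      At 2: s is true.
    So []s is true at 1.
Satisfying worlds: {0, 1, 2, 3}

0, 1, 2, 3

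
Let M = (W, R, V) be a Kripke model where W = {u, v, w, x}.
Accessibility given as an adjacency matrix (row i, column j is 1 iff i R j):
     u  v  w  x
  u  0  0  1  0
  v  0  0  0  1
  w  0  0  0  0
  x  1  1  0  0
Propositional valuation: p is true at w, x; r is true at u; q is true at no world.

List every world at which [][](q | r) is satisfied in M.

Recall that []ψ holds at a world iff ψ holds at every accessible world, and <>ψ holds iff ψ holds at some accessible world.
Let φ = [][](q | r). Evaluate φ at each world:
  u (successors {w}): φ is true.
  v (successors {x}): φ is false.
  w (successors ∅): φ is true.
  x (successors {u, v}): φ is false.
For instance, at v:
  At v: [][](q | r) requires [](q | r) at every successor {x}.
    [](q | r) fails at x, so [][](q | r) is false at v.
      At x: [](q | r) requires q | r at every successor {u, v}.
        q | r fails at v, so [](q | r) is false at x.
Satisfying worlds: {u, w}

u, w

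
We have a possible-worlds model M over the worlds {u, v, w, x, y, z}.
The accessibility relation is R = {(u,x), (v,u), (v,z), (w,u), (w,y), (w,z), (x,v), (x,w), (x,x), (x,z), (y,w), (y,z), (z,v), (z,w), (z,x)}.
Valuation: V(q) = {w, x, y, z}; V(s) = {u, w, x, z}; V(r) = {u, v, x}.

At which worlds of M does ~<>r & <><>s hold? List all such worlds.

y

Let φ = ~<>r & <><>s. Evaluate φ at each world:
  u (successors {x}): φ is false.
  v (successors {u, z}): φ is false.
  w (successors {u, y, z}): φ is false.
  x (successors {v, w, x, z}): φ is false.
  y (successors {w, z}): φ is true.
  z (successors {v, w, x}): φ is false.
For instance, at y:
  At y: ~<>r is true, <><>s is true, so ~<>r & <><>s is true.
    At y: <>r is false, so ~<>r is true.
      At y: <>r requires r at some successor in {w, z}.
        At w: r is false.
        At z: r is false.
      So <>r is false at y.
    At y: <><>s requires <>s at some successor in {w, z}.
      <>s holds at w, so <><>s is true at y.
Satisfying worlds: {y}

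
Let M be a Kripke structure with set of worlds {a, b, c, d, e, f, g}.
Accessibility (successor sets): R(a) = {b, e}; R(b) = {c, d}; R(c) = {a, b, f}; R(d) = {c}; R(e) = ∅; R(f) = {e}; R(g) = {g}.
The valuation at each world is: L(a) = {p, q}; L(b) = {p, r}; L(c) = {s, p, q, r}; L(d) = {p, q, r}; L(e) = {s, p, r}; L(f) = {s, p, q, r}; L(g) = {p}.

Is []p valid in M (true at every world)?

Let φ = []p. Evaluate φ at each world:
  a (successors {b, e}): φ is true.
  b (successors {c, d}): φ is true.
  c (successors {a, b, f}): φ is true.
  d (successors {c}): φ is true.
  e (successors ∅): φ is true.
  f (successors {e}): φ is true.
  g (successors {g}): φ is true.
For instance, at a:
  At a: []p requires p at every successor {b, e}.
    At b: p is true.
    At e: p is true.
  So []p is true at a.

Yes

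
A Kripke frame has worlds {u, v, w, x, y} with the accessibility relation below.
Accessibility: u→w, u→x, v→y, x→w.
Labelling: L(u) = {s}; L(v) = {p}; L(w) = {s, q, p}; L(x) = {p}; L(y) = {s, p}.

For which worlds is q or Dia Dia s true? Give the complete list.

Let φ = q or Dia Dia s. Evaluate φ at each world:
  u (successors {w, x}): φ is true.
  v (successors {y}): φ is false.
  w (successors ∅): φ is true.
  x (successors {w}): φ is false.
  y (successors ∅): φ is false.
For instance, at u:
  At u: q is false, Dia Dia s is true, so q or Dia Dia s is true.
    At u: Dia Dia s requires Dia s at some successor in {w, x}.
      Dia s holds at x, so Dia Dia s is true at u.
Satisfying worlds: {u, w}

u, w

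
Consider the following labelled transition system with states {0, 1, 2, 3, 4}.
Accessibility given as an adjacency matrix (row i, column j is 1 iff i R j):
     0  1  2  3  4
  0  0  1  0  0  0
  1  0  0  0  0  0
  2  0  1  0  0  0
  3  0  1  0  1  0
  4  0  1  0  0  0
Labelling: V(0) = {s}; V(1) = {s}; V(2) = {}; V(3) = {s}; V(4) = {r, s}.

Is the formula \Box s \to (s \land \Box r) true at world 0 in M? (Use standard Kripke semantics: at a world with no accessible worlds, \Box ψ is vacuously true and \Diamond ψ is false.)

No

Recall that \Box ψ holds at a world iff ψ holds at every accessible world, and \Diamond ψ holds iff ψ holds at some accessible world.
At 0: \Box s is true, s \land \Box r is false, so \Box s \to (s \land \Box r) is false.
  At 0: \Box s requires s at every successor {1}.
    At 1: s is true.
  So \Box s is true at 0.
  At 0: s is true, \Box r is false, so s \land \Box r is false.
    At 0: \Box r requires r at every successor {1}.
      r fails at 1, so \Box r is false at 0.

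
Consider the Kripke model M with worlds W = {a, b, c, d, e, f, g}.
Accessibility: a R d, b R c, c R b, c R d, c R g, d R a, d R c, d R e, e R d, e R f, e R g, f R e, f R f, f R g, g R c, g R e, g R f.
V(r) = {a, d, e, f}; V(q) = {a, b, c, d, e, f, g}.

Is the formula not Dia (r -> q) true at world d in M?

No

At d: Dia (r -> q) is true, so not Dia (r -> q) is false.
  At d: Dia (r -> q) requires r -> q at some successor in {a, c, e}.
    r -> q holds at a, so Dia (r -> q) is true at d.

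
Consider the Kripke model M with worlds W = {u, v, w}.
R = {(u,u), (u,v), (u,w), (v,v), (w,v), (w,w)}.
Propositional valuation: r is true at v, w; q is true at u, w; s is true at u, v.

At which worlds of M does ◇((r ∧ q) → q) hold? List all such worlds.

Recall that ◇ψ holds at a world iff ψ holds at some accessible world.
Let φ = ◇((r ∧ q) → q). Evaluate φ at each world:
  u (successors {u, v, w}): φ is true.
  v (successors {v}): φ is true.
  w (successors {v, w}): φ is true.
For instance, at u:
  At u: ◇((r ∧ q) → q) requires (r ∧ q) → q at some successor in {u, v, w}.
    (r ∧ q) → q holds at u, so ◇((r ∧ q) → q) is true at u.
Satisfying worlds: {u, v, w}

u, v, w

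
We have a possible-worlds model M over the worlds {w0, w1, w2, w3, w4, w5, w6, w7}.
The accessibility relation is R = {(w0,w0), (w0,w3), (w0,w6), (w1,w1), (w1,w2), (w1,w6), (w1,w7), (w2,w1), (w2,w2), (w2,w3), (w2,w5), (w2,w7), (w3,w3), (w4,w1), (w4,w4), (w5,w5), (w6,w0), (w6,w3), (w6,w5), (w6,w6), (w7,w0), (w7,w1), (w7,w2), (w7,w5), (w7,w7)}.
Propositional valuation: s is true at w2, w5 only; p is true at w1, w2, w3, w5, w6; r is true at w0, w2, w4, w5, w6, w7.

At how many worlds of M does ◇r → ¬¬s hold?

Let φ = ◇r → ¬¬s. Evaluate φ at each world:
  w0 (successors {w0, w3, w6}): φ is false.
  w1 (successors {w1, w2, w6, w7}): φ is false.
  w2 (successors {w1, w2, w3, w5, w7}): φ is true.
  w3 (successors {w3}): φ is true.
  w4 (successors {w1, w4}): φ is false.
  w5 (successors {w5}): φ is true.
  w6 (successors {w0, w3, w5, w6}): φ is false.
  w7 (successors {w0, w1, w2, w5, w7}): φ is false.
For instance, at w7:
  At w7: ◇r is true, ¬¬s is false, so ◇r → ¬¬s is false.
    At w7: ◇r requires r at some successor in {w0, w1, w2, w5, w7}.
      r holds at w0, so ◇r is true at w7.
Satisfying worlds: {w2, w3, w5}

3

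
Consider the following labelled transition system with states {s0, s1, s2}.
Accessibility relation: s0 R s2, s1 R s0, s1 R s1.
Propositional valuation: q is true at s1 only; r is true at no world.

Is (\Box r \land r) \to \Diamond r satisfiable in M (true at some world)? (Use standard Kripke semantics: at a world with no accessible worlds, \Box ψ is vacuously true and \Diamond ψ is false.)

Yes

Recall that \Box ψ holds at a world iff ψ holds at every accessible world, and \Diamond ψ holds iff ψ holds at some accessible world.
Let φ = (\Box r \land r) \to \Diamond r. Evaluate φ at each world:
  s0 (successors {s2}): φ is true.
  s1 (successors {s0, s1}): φ is true.
  s2 (successors ∅): φ is true.
Detail at s0 (witness):
  At s0: \Box r \land r is false, \Diamond r is false, so (\Box r \land r) \to \Diamond r is true.
    At s0: \Box r is false, r is false, so \Box r \land r is false.
      At s0: \Box r requires r at every successor {s2}.
        r fails at s2, so \Box r is false at s0.
    At s0: \Diamond r requires r at some successor in {s2}.
      At s2: r is false.
    So \Diamond r is false at s0.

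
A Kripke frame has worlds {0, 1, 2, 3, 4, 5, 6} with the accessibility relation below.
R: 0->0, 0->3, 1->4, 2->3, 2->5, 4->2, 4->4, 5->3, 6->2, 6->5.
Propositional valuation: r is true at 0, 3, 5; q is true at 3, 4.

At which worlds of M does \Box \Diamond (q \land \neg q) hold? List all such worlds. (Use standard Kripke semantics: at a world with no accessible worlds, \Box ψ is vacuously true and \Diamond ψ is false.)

3

Recall that \Box ψ holds at a world iff ψ holds at every accessible world, and \Diamond ψ holds iff ψ holds at some accessible world.
Let φ = \Box \Diamond (q \land \neg q). Evaluate φ at each world:
  0 (successors {0, 3}): φ is false.
  1 (successors {4}): φ is false.
  2 (successors {3, 5}): φ is false.
  3 (successors ∅): φ is true.
  4 (successors {2, 4}): φ is false.
  5 (successors {3}): φ is false.
  6 (successors {2, 5}): φ is false.
For instance, at 5:
  At 5: \Box \Diamond (q \land \neg q) requires \Diamond (q \land \neg q) at every successor {3}.
    \Diamond (q \land \neg q) fails at 3, so \Box \Diamond (q \land \neg q) is false at 5.
      At 3: no accessible worlds, so \Diamond (q \land \neg q) is false.
Satisfying worlds: {3}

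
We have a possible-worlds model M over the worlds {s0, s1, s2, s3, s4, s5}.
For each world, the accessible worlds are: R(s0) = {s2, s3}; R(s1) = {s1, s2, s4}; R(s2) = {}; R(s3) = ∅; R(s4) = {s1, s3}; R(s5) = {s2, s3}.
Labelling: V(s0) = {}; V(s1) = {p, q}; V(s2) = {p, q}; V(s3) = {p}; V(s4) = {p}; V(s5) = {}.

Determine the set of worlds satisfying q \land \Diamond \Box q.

s1

Let φ = q \land \Diamond \Box q. Evaluate φ at each world:
  s0 (successors {s2, s3}): φ is false.
  s1 (successors {s1, s2, s4}): φ is true.
  s2 (successors ∅): φ is false.
  s3 (successors ∅): φ is false.
  s4 (successors {s1, s3}): φ is false.
  s5 (successors {s2, s3}): φ is false.
For instance, at s0:
  At s0: q is false, \Diamond \Box q is true, so q \land \Diamond \Box q is false.
    At s0: \Diamond \Box q requires \Box q at some successor in {s2, s3}.
      \Box q holds at s2, so \Diamond \Box q is true at s0.
Satisfying worlds: {s1}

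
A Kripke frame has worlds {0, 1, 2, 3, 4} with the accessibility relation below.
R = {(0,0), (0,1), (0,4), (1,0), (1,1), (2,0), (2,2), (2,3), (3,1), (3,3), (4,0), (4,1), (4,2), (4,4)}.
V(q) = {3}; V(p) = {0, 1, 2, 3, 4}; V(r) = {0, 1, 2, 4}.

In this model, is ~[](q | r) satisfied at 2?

At 2: [](q | r) is true, so ~[](q | r) is false.
  At 2: [](q | r) requires q | r at every successor {0, 2, 3}.
    At 0: q | r is true.
    At 2: q | r is true.
    At 3: q | r is true.
  So [](q | r) is true at 2.

No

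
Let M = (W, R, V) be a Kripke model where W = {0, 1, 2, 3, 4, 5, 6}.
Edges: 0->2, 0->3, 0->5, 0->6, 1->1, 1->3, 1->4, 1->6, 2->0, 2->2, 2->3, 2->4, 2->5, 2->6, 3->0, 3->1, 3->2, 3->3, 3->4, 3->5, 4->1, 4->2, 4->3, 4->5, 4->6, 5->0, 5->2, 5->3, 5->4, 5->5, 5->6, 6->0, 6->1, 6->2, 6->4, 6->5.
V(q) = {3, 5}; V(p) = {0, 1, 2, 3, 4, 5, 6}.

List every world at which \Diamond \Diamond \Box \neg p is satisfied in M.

none

Let φ = \Diamond \Diamond \Box \neg p. Evaluate φ at each world:
  0 (successors {2, 3, 5, 6}): φ is false.
  1 (successors {1, 3, 4, 6}): φ is false.
  2 (successors {0, 2, 3, 4, 5, 6}): φ is false.
  3 (successors {0, 1, 2, 3, 4, 5}): φ is false.
  4 (successors {1, 2, 3, 5, 6}): φ is false.
  5 (successors {0, 2, 3, 4, 5, 6}): φ is false.
  6 (successors {0, 1, 2, 4, 5}): φ is false.
For instance, at 0:
  At 0: \Diamond \Diamond \Box \neg p requires \Diamond \Box \neg p at some successor in {2, 3, 5, 6}.
    At 2: \Diamond \Box \neg p is false.
    At 3: \Diamond \Box \neg p is false.
    At 5: \Diamond \Box \neg p is false.
    At 6: \Diamond \Box \neg p is false.
  So \Diamond \Diamond \Box \neg p is false at 0.
Satisfying worlds: none.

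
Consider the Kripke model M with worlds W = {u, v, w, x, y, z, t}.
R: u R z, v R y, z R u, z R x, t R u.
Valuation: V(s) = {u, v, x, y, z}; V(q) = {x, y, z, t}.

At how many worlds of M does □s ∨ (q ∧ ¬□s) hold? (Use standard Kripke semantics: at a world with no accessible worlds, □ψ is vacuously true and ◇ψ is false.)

7

Let φ = □s ∨ (q ∧ ¬□s). Evaluate φ at each world:
  u (successors {z}): φ is true.
  v (successors {y}): φ is true.
  w (successors ∅): φ is true.
  x (successors ∅): φ is true.
  y (successors ∅): φ is true.
  z (successors {u, x}): φ is true.
  t (successors {u}): φ is true.
For instance, at v:
  At v: □s is true, q ∧ ¬□s is false, so □s ∨ (q ∧ ¬□s) is true.
    At v: □s requires s at every successor {y}.
      At y: s is true.
    So □s is true at v.
    At v: q is false, ¬□s is false, so q ∧ ¬□s is false.
      At v: □s is true, so ¬□s is false.
Satisfying worlds: {u, v, w, x, y, z, t}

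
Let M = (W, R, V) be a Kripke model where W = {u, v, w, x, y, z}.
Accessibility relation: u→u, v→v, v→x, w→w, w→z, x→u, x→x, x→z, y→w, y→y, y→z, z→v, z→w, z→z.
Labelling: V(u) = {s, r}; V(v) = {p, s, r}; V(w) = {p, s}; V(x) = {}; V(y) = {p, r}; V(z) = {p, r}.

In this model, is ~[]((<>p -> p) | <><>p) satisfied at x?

No

At x: []((<>p -> p) | <><>p) is true, so ~[]((<>p -> p) | <><>p) is false.
  At x: []((<>p -> p) | <><>p) requires (<>p -> p) | <><>p at every successor {u, x, z}.
      At u: <>p -> p is true, <><>p is false, so (<>p -> p) | <><>p is true.
      At x: <>p -> p is false, <><>p is true, so (<>p -> p) | <><>p is true.
      At z: <>p -> p is true, <><>p is true, so (<>p -> p) | <><>p is true.
  So []((<>p -> p) | <><>p) is true at x.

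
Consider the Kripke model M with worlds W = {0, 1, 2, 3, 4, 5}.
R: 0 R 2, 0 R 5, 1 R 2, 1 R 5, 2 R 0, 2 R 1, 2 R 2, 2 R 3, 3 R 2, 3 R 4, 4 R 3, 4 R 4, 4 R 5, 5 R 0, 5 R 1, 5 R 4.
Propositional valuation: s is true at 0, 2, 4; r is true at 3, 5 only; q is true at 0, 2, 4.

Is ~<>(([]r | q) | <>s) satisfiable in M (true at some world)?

Recall that []ψ holds at a world iff ψ holds at every accessible world, and <>ψ holds iff ψ holds at some accessible world.
Let φ = ~<>(([]r | q) | <>s). Evaluate φ at each world:
  0 (successors {2, 5}): φ is false.
  1 (successors {2, 5}): φ is false.
  2 (successors {0, 1, 2, 3}): φ is false.
  3 (successors {2, 4}): φ is false.
  4 (successors {3, 4, 5}): φ is false.
  5 (successors {0, 1, 4}): φ is false.
For instance, at 2:
  At 2: <>(([]r | q) | <>s) is true, so ~<>(([]r | q) | <>s) is false.
    At 2: <>(([]r | q) | <>s) requires ([]r | q) | <>s at some successor in {0, 1, 2, 3}.
      ([]r | q) | <>s holds at 0, so <>(([]r | q) | <>s) is true at 2.

No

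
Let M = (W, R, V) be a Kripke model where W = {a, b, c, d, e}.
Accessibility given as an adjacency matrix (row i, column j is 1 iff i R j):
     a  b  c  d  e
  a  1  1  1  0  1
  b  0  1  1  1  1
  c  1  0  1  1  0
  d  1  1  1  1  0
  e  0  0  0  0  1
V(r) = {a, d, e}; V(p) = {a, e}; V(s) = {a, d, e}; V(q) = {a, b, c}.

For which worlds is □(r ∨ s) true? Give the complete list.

Let φ = □(r ∨ s). Evaluate φ at each world:
  a (successors {a, b, c, e}): φ is false.
  b (successors {b, c, d, e}): φ is false.
  c (successors {a, c, d}): φ is false.
  d (successors {a, b, c, d}): φ is false.
  e (successors {e}): φ is true.
For instance, at e:
  At e: □(r ∨ s) requires r ∨ s at every successor {e}.
    At e: r ∨ s is true.
  So □(r ∨ s) is true at e.
Satisfying worlds: {e}

e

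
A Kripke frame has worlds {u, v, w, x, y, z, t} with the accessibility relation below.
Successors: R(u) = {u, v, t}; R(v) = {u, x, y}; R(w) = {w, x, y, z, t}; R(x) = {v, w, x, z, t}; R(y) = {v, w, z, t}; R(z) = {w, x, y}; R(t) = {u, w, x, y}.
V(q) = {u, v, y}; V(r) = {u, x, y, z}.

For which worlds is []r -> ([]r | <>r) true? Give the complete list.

u, v, w, x, y, z, t

Let φ = []r -> ([]r | <>r). Evaluate φ at each world:
  u (successors {u, v, t}): φ is true.
  v (successors {u, x, y}): φ is true.
  w (successors {w, x, y, z, t}): φ is true.
  x (successors {v, w, x, z, t}): φ is true.
  y (successors {v, w, z, t}): φ is true.
  z (successors {w, x, y}): φ is true.
  t (successors {u, w, x, y}): φ is true.
For instance, at v:
  At v: []r is true, []r | <>r is true, so []r -> ([]r | <>r) is true.
    At v: []r requires r at every successor {u, x, y}.
      At u: r is true.
      At x: r is true.
      At y: r is true.
    So []r is true at v.
    At v: []r is true, <>r is true, so []r | <>r is true.
      At v: []r requires r at every successor {u, x, y}.
        At u: r is true.
        At x: r is true.
        At y: r is true.
      So []r is true at v.
      At v: <>r requires r at some successor in {u, x, y}.
        r holds at u, so <>r is true at v.
Satisfying worlds: {u, v, w, x, y, z, t}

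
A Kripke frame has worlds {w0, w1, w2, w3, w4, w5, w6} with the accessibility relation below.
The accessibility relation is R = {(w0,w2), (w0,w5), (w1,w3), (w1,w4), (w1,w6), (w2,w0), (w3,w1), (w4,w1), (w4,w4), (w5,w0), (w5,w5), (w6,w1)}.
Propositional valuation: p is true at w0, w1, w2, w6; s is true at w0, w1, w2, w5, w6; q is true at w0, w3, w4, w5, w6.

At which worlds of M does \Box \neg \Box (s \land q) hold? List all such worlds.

w1, w2, w3, w4, w6

Recall that \Box ψ holds at a world iff ψ holds at every accessible world, and \Diamond ψ holds iff ψ holds at some accessible world.
Let φ = \Box \neg \Box (s \land q). Evaluate φ at each world:
  w0 (successors {w2, w5}): φ is false.
  w1 (successors {w3, w4, w6}): φ is true.
  w2 (successors {w0}): φ is true.
  w3 (successors {w1}): φ is true.
  w4 (successors {w1, w4}): φ is true.
  w5 (successors {w0, w5}): φ is false.
  w6 (successors {w1}): φ is true.
For instance, at w1:
  At w1: \Box \neg \Box (s \land q) requires \neg \Box (s \land q) at every successor {w3, w4, w6}.
      At w3: \Box (s \land q) is false, so \neg \Box (s \land q) is true.
      At w4: \Box (s \land q) is false, so \neg \Box (s \land q) is true.
      At w6: \Box (s \land q) is false, so \neg \Box (s \land q) is true.
  So \Box \neg \Box (s \land q) is true at w1.
Satisfying worlds: {w1, w2, w3, w4, w6}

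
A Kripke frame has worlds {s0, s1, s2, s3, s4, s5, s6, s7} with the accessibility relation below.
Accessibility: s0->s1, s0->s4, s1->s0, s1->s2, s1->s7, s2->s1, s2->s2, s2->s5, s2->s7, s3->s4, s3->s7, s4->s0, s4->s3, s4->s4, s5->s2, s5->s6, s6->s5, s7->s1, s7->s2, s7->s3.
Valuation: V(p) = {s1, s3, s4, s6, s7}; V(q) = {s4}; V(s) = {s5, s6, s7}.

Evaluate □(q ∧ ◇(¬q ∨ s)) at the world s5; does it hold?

At s5: □(q ∧ ◇(¬q ∨ s)) requires q ∧ ◇(¬q ∨ s) at every successor {s2, s6}.
  q ∧ ◇(¬q ∨ s) fails at s2, so □(q ∧ ◇(¬q ∨ s)) is false at s5.
    At s2: q is false, ◇(¬q ∨ s) is true, so q ∧ ◇(¬q ∨ s) is false.
      At s2: ◇(¬q ∨ s) requires ¬q ∨ s at some successor in {s1, s2, s5, s7}.
        ¬q ∨ s holds at s1, so ◇(¬q ∨ s) is true at s2.

No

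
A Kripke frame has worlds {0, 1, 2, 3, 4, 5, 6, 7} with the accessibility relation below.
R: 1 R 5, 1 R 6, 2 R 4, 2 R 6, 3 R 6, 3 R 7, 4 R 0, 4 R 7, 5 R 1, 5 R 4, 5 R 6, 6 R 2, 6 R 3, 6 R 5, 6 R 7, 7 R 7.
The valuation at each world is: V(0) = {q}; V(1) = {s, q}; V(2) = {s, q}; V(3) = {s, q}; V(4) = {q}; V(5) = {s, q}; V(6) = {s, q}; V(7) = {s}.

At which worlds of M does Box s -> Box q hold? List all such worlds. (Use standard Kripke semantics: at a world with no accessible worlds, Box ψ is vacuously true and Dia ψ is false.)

0, 1, 2, 4, 5

Recall that Box ψ holds at a world iff ψ holds at every accessible world, and Dia ψ holds iff ψ holds at some accessible world.
Let φ = Box s -> Box q. Evaluate φ at each world:
  0 (successors ∅): φ is true.
  1 (successors {5, 6}): φ is true.
  2 (successors {4, 6}): φ is true.
  3 (successors {6, 7}): φ is false.
  4 (successors {0, 7}): φ is true.
  5 (successors {1, 4, 6}): φ is true.
  6 (successors {2, 3, 5, 7}): φ is false.
  7 (successors {7}): φ is false.
For instance, at 5:
  At 5: Box s is false, Box q is true, so Box s -> Box q is true.
    At 5: Box s requires s at every successor {1, 4, 6}.
      s fails at 4, so Box s is false at 5.
    At 5: Box q requires q at every successor {1, 4, 6}.
      At 1: q is true.
      At 4: q is true.
      At 6: q is true.
    So Box q is true at 5.
Satisfying worlds: {0, 1, 2, 4, 5}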